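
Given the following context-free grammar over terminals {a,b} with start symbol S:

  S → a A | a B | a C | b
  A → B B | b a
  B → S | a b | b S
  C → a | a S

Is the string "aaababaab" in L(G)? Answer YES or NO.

Convert to CNF:
  S -> T1 A | T1 B | T1 C | b
  A -> B B | T0 T1
  B -> T0 S | T1 A | T1 B | T1 C | T1 T0 | b
  C -> T1 S | a
  T0 -> b
  T1 -> a

Fill CYK table bottom-up:
  [0..0]={C,T1}  "a"  orig:{C}
  [1..1]={C,T1}  "a"  orig:{C}
  [2..2]={C,T1}  "a"  orig:{C}
  [3..3]={B,S,T0}  "b"  orig:{B,S}
  [4..4]={C,T1}  "a"  orig:{C}
  [5..5]={B,S,T0}  "b"  orig:{B,S}
  [6..6]={C,T1}  "a"  orig:{C}
  [7..7]={C,T1}  "a"  orig:{C}
  [8..8]={B,S,T0}  "b"  orig:{B,S}
  [0..1]={B,S}  "aa"
  [1..2]={B,S}  "aa"
  [2..3]={B,C,S}  "ab"
  [3..4]={A}  "ba"
  [4..5]={B,C,S}  "ab"
  [5..6]={A}  "ba"
  [6..7]={B,S}  "aa"
  [7..8]={B,C,S}  "ab"
  [0..2]={B,C,S}  "aaa"
  [1..3]={A,B,C,S}  "aab"
  [2..4]={B,S}  "aba"
  [3..5]={A,B}  "bab"
  [4..6]={B,S}  "aba"
  [5..7]={A,B}  "baa"
  [6..8]={A,B,C,S}  "aab"
  [0..3]={A,B,C,S}  "aaab"
  [1..4]={B,C,S}  "aaba"
  [2..5]={A,B,S}  "abab"
  [3..6]={A,B}  "baba"
  [4..7]={A,B,S}  "abaa"
  [5..8]={A,B}  "baab"
  [0..4]={A,B,C,S}  "aaaba"
  [1..5]={A,B,C,S}  "aabab"
  [2..6]={A,B,S}  "ababa"
  [3..7]={A,B}  "babaa"
  [4..8]={A,B,S}  "abaab"
  [0..5]={A,B,C,S}  "aaabab"
  [1..6]={A,B,C,S}  "aababa"
  [2..7]={A,B,S}  "ababaa"
  [3..8]={A,B}  "babaab"
  [0..6]={A,B,C,S}  "aaababa"
  [1..7]={A,B,C,S}  "aababaa"
  [2..8]={A,B,S}  "ababaab"
  [0..7]={A,B,C,S}  "aaababaa"
  [1..8]={A,B,C,S}  "aababaab"
  [0..8]={A,B,C,S}  "aaababaab"

S ∈ T[0,8] ⇒ YES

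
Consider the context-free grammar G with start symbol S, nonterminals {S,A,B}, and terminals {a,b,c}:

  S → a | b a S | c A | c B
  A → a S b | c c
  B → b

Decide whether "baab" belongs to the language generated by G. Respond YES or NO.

CNF form of G:
  S -> T1 X4 | T2 A | T2 B | a
  A -> T0 X3 | T2 T2
  B -> b
  T0 -> a
  T1 -> b
  T2 -> c
  X3 -> S T1
  X4 -> T0 S

CYK fill:
  cell(0,0) b: {B,T1}  orig:{B}
  cell(1,1) a: {S,T0}  orig:{S}
  cell(2,2) a: {S,T0}  orig:{S}
  cell(3,3) b: {B,T1}  orig:{B}
  cell(0,1) ba: ∅
  cell(1,2) aa: {X4}  orig:{}
  cell(2,3) ab: {X3}  orig:{}
  cell(0,2) baa: {S}
  cell(1,3) aab: {A}
  cell(0,3) baab: {X3}  orig:{}

S ∉ T[0,3] ⇒ NO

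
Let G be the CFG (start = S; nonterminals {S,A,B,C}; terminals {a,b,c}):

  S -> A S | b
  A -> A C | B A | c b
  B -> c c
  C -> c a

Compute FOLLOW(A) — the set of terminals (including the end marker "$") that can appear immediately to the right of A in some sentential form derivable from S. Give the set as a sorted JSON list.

FIRST iteration:
pass 1:
  A via A→c b: +{c}
  B via B→c c: +{c}
  C via C→c a: +{c}
  S via S→A S: +{c}
  S via S→b: +{b}
  FIRST[S]={b,c}  FIRST[A]={c}  FIRST[B]={c}  FIRST[C]={c}
pass 2: — fixpoint
  FIRST[S]={b,c}  FIRST[A]={c}  FIRST[B]={c}  FIRST[C]={c}

FOLLOW sets:
FOLLOW(S) := {$}
iter 1:
  A→A C: FOLLOW(A) ⊇ FIRST(C) = {c}; new: +{c}
  A→A C: FOLLOW(C) ⊇ FOLLOW(A) ⊇ {c}; new: +{c}
  A→B A: FOLLOW(B) ⊇ FIRST(A) = {c}; new: +{c}
  S→A S: FOLLOW(A) ⊇ FIRST(S) = {b,c}; new: +{b}
  FOLLOW[S]={$}  FOLLOW[A]={b,c}  FOLLOW[B]={c}  FOLLOW[C]={c}
iter 2:
  A→A C: FOLLOW(C) ⊇ FOLLOW(A) ⊇ {b,c}; new: +{b}
  FOLLOW[S]={$}  FOLLOW[A]={b,c}  FOLLOW[B]={c}  FOLLOW[C]={b,c}
iter 3: (no change)
  FOLLOW[S]={$}  FOLLOW[A]={b,c}  FOLLOW[B]={c}  FOLLOW[C]={b,c}

FOLLOW(A) = ["b", "c"]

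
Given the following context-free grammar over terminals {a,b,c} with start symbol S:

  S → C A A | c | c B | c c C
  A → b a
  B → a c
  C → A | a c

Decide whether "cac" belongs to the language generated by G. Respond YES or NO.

CNF form of G:
  S -> C X3 | T2 B | T2 X4 | c
  A -> T0 T1
  B -> T1 T2
  C -> T0 T1 | T1 T2
  T0 -> b
  T1 -> a
  T2 -> c
  X3 -> A A
  X4 -> T2 C

CYK fill:
  T[0,0] 'c' = {S,T2}  orig:{S}
  T[1,1] 'a' = {T1}  orig:{}
  T[2,2] 'c' = {S,T2}  orig:{S}
  T[0,1] 'ca' = ∅
  T[1,2] 'ac' = {B,C}
  T[0,2] 'cac' = {S,X4}  orig:{S}

S ∈ T[0,2] ⇒ YES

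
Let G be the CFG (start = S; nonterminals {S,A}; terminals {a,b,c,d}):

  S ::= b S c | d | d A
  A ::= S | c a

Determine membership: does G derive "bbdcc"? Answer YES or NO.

Convert to CNF:
  S -> T0 X5 | T3 A | d
  A -> T0 X4 | T1 T2 | T3 A | d
  T0 -> b
  T1 -> c
  T2 -> a
  T3 -> d
  X4 -> S T1
  X5 -> S T1

CYK table (by increasing span):
  cell(0,0) b: {T0}  orig:{}
  cell(1,1) b: {T0}  orig:{}
  cell(2,2) d: {A,S,T3}  orig:{A,S}
  cell(3,3) c: {T1}  orig:{}
  cell(4,4) c: {T1}  orig:{}
  cell(0,1) bb: ∅
  cell(1,2) bd: ∅
  cell(2,3) dc: {X4,X5}  orig:{}
  cell(3,4) cc: ∅
  cell(0,2) bbd: ∅
  cell(1,3) bdc: {A,S}
  cell(2,4) dcc: ∅
  cell(0,3) bbdc: ∅
  cell(1,4) bdcc: {X4,X5}  orig:{}
  cell(0,4) bbdcc: {A,S}

S ∈ T[0,4] ⇒ YES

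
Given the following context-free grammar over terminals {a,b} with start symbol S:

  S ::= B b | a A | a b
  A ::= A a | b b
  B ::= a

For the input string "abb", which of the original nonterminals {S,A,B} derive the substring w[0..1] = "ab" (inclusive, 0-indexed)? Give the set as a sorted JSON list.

Convert to CNF:
  S -> B T1 | T0 A | T0 T1
  A -> A T0 | T1 T1
  B -> a
  T0 -> a
  T1 -> b

CYK table (by increasing span) (cells [i..j] with 0 ≤ i ≤ j ≤ 1 only):
  cell(0,0) a: {B,T0}  orig:{B}
  cell(1,1) b: {T1}  orig:{}
  cell(0,1) ab: {S}

Original NTs in T[0,1] deriving "ab": ["S"]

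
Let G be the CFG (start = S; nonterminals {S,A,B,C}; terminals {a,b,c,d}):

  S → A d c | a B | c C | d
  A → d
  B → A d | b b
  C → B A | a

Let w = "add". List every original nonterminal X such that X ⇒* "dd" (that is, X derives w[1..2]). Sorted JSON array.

CNF form of G:
  S -> A X4 | T2 C | T3 B | d
  A -> d
  B -> A T0 | T1 T1
  C -> B A | a
  T0 -> d
  T1 -> b
  T2 -> c
  T3 -> a
  X4 -> T0 T2

CYK fill (cells [i..j] with 1 ≤ i ≤ j ≤ 2 only):
  [1..1]={A,S,T0}  "d"  orig:{A,S}
  [2..2]={A,S,T0}  "d"  orig:{A,S}
  [1..2]={B}  "dd"

Original NTs in T[1,2] deriving "dd": ["B"]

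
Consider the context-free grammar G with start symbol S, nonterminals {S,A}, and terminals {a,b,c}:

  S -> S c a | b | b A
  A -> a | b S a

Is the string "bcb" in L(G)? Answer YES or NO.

Convert to CNF:
  S -> S X4 | T0 A | b
  A -> T0 X3 | a
  T0 -> b
  T1 -> a
  T2 -> c
  X3 -> S T1
  X4 -> T2 T1

Fill CYK table bottom-up:
  [0..0]={S,T0}  "b"  orig:{S}
  [1..1]={T2}  "c"  orig:{}
  [2..2]={S,T0}  "b"  orig:{S}
  [0..1]=∅  "bc"
  [1..2]=∅  "cb"
  [0..2]=∅  "bcb"

S ∉ T[0,2] ⇒ NO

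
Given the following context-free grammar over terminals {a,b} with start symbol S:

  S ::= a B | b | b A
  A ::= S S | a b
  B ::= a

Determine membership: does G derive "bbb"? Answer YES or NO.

Convert to CNF:
  S -> T0 B | T1 A | b
  A -> S S | T0 T1
  B -> a
  T0 -> a
  T1 -> b

Fill CYK table bottom-up:
  cell(0,0) b: {S,T1}  orig:{S}
  cell(1,1) b: {S,T1}  orig:{S}
  cell(2,2) b: {S,T1}  orig:{S}
  cell(0,1) bb: {A}
  cell(1,2) bb: {A}
  cell(0,2) bbb: {S}

S ∈ T[0,2] ⇒ YES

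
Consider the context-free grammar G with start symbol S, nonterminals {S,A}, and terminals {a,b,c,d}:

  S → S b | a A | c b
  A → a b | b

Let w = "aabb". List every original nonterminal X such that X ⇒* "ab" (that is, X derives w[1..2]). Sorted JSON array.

Convert to CNF:
  S -> S T1 | T0 A | T2 T1
  A -> T0 T1 | b
  T0 -> a
  T1 -> b
  T2 -> c

CYK fill, restricted to cells inside w[1..2]:
  T[1,1] 'a' = {T0}  orig:{}
  T[2,2] 'b' = {A,T1}  orig:{A}
  T[1,2] 'ab' = {A,S}

Original NTs in T[1,2] deriving "ab": ["A", "S"]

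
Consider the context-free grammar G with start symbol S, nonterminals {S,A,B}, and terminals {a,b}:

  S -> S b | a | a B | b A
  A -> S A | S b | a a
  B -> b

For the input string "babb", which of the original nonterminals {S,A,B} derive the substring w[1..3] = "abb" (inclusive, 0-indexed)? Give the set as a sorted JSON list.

Convert to CNF:
  S -> S T0 | T0 A | T1 B | a
  A -> S A | S T0 | T1 T1
  B -> b
  T0 -> b
  T1 -> a

CYK fill — only the sub-triangle for w[1..3]:
  cell(1,1) a: {S,T1}  orig:{S}
  cell(2,2) b: {B,T0}  orig:{B}
  cell(3,3) b: {B,T0}  orig:{B}
  cell(1,2) ab: {A,S}
  cell(2,3) bb: ∅
  cell(1,3) abb: {A,S}

Original NTs in T[1,3] deriving "abb": ["A", "S"]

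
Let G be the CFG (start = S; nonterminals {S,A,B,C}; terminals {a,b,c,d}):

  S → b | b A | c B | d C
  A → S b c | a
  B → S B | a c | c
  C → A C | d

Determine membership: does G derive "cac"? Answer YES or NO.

Convert to CNF:
  S -> T0 A | T1 B | T3 C | b
  A -> S X4 | a
  B -> S B | T2 T1 | c
  C -> A C | d
  T0 -> b
  T1 -> c
  T2 -> a
  T3 -> d
  X4 -> T0 T1

CYK fill:
  [0..0]={B,T1}  "c"  orig:{B}
  [1..1]={A,T2}  "a"  orig:{A}
  [2..2]={B,T1}  "c"  orig:{B}
  [0..1]=∅  "ca"
  [1..2]={B}  "ac"
  [0..2]={S}  "cac"

S ∈ T[0,2] ⇒ YES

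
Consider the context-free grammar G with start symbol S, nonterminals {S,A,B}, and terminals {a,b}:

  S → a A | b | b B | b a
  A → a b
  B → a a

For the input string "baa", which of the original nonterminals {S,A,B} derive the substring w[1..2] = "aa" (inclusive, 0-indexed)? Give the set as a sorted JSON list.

Convert to CNF:
  S -> T0 A | T1 B | T1 T0 | b
  A -> T0 T1
  B -> T0 T0
  T0 -> a
  T1 -> b

CYK table (by increasing span) (cells [i..j] with 1 ≤ i ≤ j ≤ 2 only):
  cell(1,1) a: {T0}  orig:{}
  cell(2,2) a: {T0}  orig:{}
  cell(1,2) aa: {B}

Original NTs in T[1,2] deriving "aa": ["B"]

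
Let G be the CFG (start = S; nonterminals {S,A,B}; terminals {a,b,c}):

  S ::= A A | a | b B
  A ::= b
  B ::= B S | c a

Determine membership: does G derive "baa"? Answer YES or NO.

CNF form of G:
  S -> A A | T2 B | a
  A -> b
  B -> B S | T0 T1
  T0 -> c
  T1 -> a
  T2 -> b

Fill CYK table bottom-up:
  T[0,0] 'b' = {A,T2}  orig:{A}
  T[1,1] 'a' = {S,T1}  orig:{S}
  T[2,2] 'a' = {S,T1}  orig:{S}
  T[0,1] 'ba' = ∅
  T[1,2] 'aa' = ∅
  T[0,2] 'baa' = ∅

S ∉ T[0,2] ⇒ NO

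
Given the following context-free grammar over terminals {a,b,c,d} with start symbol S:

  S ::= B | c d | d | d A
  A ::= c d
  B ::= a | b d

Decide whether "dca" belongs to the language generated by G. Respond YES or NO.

Convert to CNF:
  S -> T0 T1 | T1 A | T2 T1 | a | d
  A -> T0 T1
  B -> T2 T1 | a
  T0 -> c
  T1 -> d
  T2 -> b

Fill CYK table bottom-up:
  T[0,0] 'd' = {S,T1}  orig:{S}
  T[1,1] 'c' = {T0}  orig:{}
  T[2,2] 'a' = {B,S}
  T[0,1] 'dc' = ∅
  T[1,2] 'ca' = ∅
  T[0,2] 'dca' = ∅

S ∉ T[0,2] ⇒ NO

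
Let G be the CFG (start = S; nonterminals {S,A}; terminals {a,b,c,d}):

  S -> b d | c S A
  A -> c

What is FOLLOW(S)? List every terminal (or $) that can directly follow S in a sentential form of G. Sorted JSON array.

FIRST sets, iterate to fixpoint:
iter 1:
  A via A→c: +{c}
  S via S→b d: +{b}
  S via S→c S A: +{c}
  FIRST[S]={b,c}  FIRST[A]={c}
iter 2: — fixpoint
  FIRST[S]={b,c}  FIRST[A]={c}

FOLLOW iteration:
seed FOLLOW(S) with $
round 1:
  S→c S A: FOLLOW(S) ⊇ FIRST(A) = {c}; new: +{c}
  S→c S A: FOLLOW(A) ⊇ FOLLOW(S) ⊇ {$,c}; new: +{$,c}
  FOLLOW(S)={$,c}  FOLLOW(A)={$,c}
round 2: done
  FOLLOW(S)={$,c}  FOLLOW(A)={$,c}

FOLLOW(S) = ["$", "c"]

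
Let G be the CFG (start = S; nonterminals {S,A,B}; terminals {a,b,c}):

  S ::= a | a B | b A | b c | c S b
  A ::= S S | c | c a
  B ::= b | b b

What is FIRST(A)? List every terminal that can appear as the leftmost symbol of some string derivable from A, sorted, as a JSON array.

Compute FIRST by fixpoint:
pass 1:
  A via A→c: +{c}
  B via B→b: +{b}
  S via S→a: +{a}
  S via S→b A: +{b}
  S via S→c S b: +{c}
  FIRST[S]={a,b,c}  FIRST[A]={c}  FIRST[B]={b}
pass 2:
  A via A→S S: +{a,b}
  FIRST[S]={a,b,c}  FIRST[A]={a,b,c}  FIRST[B]={b}
pass 3: done
  FIRST[S]={a,b,c}  FIRST[A]={a,b,c}  FIRST[B]={b}

FIRST(A) = ["a", "b", "c"]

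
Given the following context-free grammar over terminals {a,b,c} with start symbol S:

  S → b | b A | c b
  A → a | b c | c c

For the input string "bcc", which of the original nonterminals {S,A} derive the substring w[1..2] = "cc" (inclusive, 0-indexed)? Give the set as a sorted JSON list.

CNF form of G:
  S -> T0 A | T1 T0 | b
  A -> T0 T1 | T1 T1 | a
  T0 -> b
  T1 -> c

CYK fill, restricted to cells inside w[1..2]:
  [1..1]={T1}  "c"  orig:{}
  [2..2]={T1}  "c"  orig:{}
  [1..2]={A}  "cc"

Original NTs in T[1,2] deriving "cc": ["A"]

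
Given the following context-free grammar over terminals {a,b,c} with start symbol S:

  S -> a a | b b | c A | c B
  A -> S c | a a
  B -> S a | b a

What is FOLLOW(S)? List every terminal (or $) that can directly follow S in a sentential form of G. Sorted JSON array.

Compute FIRST by fixpoint:
[1]
  A via A→a a: +{a}
  B via B→b a: +{b}
  S via S→a a: +{a}
  S via S→b b: +{b}
  S via S→c A: +{c}
  FIRST(S)={a,b,c}  FIRST(A)={a}  FIRST(B)={b}
[2]
  A via A→S c: +{b,c}
  B via B→S a: +{a,c}
  FIRST(S)={a,b,c}  FIRST(A)={a,b,c}  FIRST(B)={a,b,c}
[3] done
  FIRST(S)={a,b,c}  FIRST(A)={a,b,c}  FIRST(B)={a,b,c}

FOLLOW sets:
FOLLOW(S) := {$}
round 1:
  A→S c: FOLLOW(S) ⊇ FIRST(c) = {c}; new: +{c}
  B→S a: FOLLOW(S) ⊇ FIRST(a) = {a}; new: +{a}
  S→c A: FOLLOW(A) ⊇ FOLLOW(S) ⊇ {$,a,c}; new: +{$,a,c}
  S→c B: FOLLOW(B) ⊇ FOLLOW(S) ⊇ {$,a,c}; new: +{$,a,c}
  FOLLOW[S]={$,a,c}  FOLLOW[A]={$,a,c}  FOLLOW[B]={$,a,c}
round 2: — fixpoint
  FOLLOW[S]={$,a,c}  FOLLOW[A]={$,a,c}  FOLLOW[B]={$,a,c}

FOLLOW(S) = ["$", "a", "c"]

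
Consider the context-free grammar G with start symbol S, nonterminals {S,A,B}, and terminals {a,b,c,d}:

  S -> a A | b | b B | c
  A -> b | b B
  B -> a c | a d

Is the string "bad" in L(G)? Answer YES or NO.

Convert to CNF:
  S -> T0 B | T1 A | b | c
  A -> T0 B | b
  B -> T1 T2 | T1 T3
  T0 -> b
  T1 -> a
  T2 -> c
  T3 -> d

CYK table (by increasing span):
  [0..0]={A,S,T0}  "b"  orig:{A,S}
  [1..1]={T1}  "a"  orig:{}
  [2..2]={T3}  "d"  orig:{}
  [0..1]=∅  "ba"
  [1..2]={B}  "ad"
  [0..2]={A,S}  "bad"

S ∈ T[0,2] ⇒ YES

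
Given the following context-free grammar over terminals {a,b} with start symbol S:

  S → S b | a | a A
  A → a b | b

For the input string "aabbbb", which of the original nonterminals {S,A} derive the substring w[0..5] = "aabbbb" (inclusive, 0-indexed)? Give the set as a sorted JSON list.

CNF form of G:
  S -> S T1 | T0 A | a
  A -> T0 T1 | b
  T0 -> a
  T1 -> b

CYK table (by increasing span) — only the sub-triangle for w[0..5]:
  cell(0,0) a: {S,T0}  orig:{S}
  cell(1,1) a: {S,T0}  orig:{S}
  cell(2,2) b: {A,T1}  orig:{A}
  cell(3,3) b: {A,T1}  orig:{A}
  cell(4,4) b: {A,T1}  orig:{A}
  cell(5,5) b: {A,T1}  orig:{A}
  cell(0,1) aa: ∅
  cell(1,2) ab: {A,S}
  cell(2,3) bb: ∅
  cell(3,4) bb: ∅
  cell(4,5) bb: ∅
  cell(0,2) aab: {S}
  cell(1,3) abb: {S}
  cell(2,4) bbb: ∅
  cell(3,5) bbb: ∅
  cell(0,3) aabb: {S}
  cell(1,4) abbb: {S}
  cell(2,5) bbbb: ∅
  cell(0,4) aabbb: {S}
  cell(1,5) abbbb: {S}
  cell(0,5) aabbbb: {S}

Original NTs in T[0,5] deriving "aabbbb": ["S"]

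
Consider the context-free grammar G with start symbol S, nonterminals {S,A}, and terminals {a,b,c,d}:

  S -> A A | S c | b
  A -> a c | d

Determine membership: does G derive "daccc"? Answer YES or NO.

Convert to CNF:
  S -> A A | S T1 | b
  A -> T0 T1 | d
  T0 -> a
  T1 -> c

Fill CYK table bottom-up:
  cell(0,0) d: {A}
  cell(1,1) a: {T0}  orig:{}
  cell(2,2) c: {T1}  orig:{}
  cell(3,3) c: {T1}  orig:{}
  cell(4,4) c: {T1}  orig:{}
  cell(0,1) da: ∅
  cell(1,2) ac: {A}
  cell(2,3) cc: ∅
  cell(3,4) cc: ∅
  cell(0,2) dac: {S}
  cell(1,3) acc: ∅
  cell(2,4) ccc: ∅
  cell(0,3) dacc: {S}
  cell(1,4) accc: ∅
  cell(0,4) daccc: {S}

S ∈ T[0,4] ⇒ YES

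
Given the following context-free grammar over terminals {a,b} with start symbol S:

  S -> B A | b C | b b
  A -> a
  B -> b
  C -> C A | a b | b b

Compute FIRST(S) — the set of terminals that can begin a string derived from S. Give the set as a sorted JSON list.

Compute FIRST by fixpoint:
iter 1:
  A via A→a: +{a}
  B via B→b: +{b}
  C via C→a b: +{a}
  C via C→b b: +{b}
  S via S→B A: +{b}
  FIRST(S)={b}  FIRST(A)={a}  FIRST(B)={b}  FIRST(C)={a,b}
iter 2: (stable)
  FIRST(S)={b}  FIRST(A)={a}  FIRST(B)={b}  FIRST(C)={a,b}

FIRST(S) = ["b"]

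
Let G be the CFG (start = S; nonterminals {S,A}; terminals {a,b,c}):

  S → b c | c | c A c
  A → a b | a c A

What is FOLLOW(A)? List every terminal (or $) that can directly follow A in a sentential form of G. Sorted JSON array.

Compute FIRST by fixpoint:
round 1:
  A via A→a b: +{a}
  S via S→b c: +{b}
  S via S→c: +{c}
  S: {b,c}  A: {a}
round 2: done
  S: {b,c}  A: {a}

FOLLOW sets:
seed FOLLOW(S) with $
round 1:
  S→c A c: FOLLOW(A) ⊇ FIRST(c) = {c}; new: +{c}
  FOLLOW[S]={$}  FOLLOW[A]={c}
round 2: (stable)
  FOLLOW[S]={$}  FOLLOW[A]={c}

FOLLOW(A) = ["c"]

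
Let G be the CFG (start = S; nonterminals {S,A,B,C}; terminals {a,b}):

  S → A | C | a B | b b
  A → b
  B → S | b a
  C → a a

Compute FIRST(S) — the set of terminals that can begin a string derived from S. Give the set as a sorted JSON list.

Compute FIRST by fixpoint:
iter 1:
  A via A→b: +{b}
  B via B→b a: +{b}
  C via C→a a: +{a}
  S via S→A: +{b}
  S via S→C: +{a}
  FIRST(S)={a,b}  FIRST(A)={b}  FIRST(B)={b}  FIRST(C)={a}
iter 2:
  B via B→S: +{a}
  FIRST(S)={a,b}  FIRST(A)={b}  FIRST(B)={a,b}  FIRST(C)={a}
iter 3: — fixpoint
  FIRST(S)={a,b}  FIRST(A)={b}  FIRST(B)={a,b}  FIRST(C)={a}

FIRST(S) = ["a", "b"]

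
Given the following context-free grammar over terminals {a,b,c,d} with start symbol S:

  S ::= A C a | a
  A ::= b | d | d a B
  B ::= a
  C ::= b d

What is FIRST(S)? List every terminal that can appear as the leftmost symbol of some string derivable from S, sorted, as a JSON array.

FIRST sets, iterate to fixpoint:
iter 1:
  A via A→b: +{b}
  A via A→d: +{d}
  B via B→a: +{a}
  C via C→b d: +{b}
  S via S→A C a: +{b,d}
  S via S→a: +{a}
  FIRST(S)={a,b,d}  FIRST(A)={b,d}  FIRST(B)={a}  FIRST(C)={b}
iter 2: — fixpoint
  FIRST(S)={a,b,d}  FIRST(A)={b,d}  FIRST(B)={a}  FIRST(C)={b}

FIRST(S) = ["a", "b", "d"]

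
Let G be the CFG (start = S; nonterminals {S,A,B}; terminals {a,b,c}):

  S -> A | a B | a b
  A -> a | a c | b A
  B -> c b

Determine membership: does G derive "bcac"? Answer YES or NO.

Convert to CNF:
  S -> T0 B | T0 T1 | T0 T2 | T2 A | a
  A -> T0 T1 | T2 A | a
  B -> T1 T2
  T0 -> a
  T1 -> c
  T2 -> b

CYK fill:
  cell(0,0) b: {T2}  orig:{}
  cell(1,1) c: {T1}  orig:{}
  cell(2,2) a: {A,S,T0}  orig:{A,S}
  cell(3,3) c: {T1}  orig:{}
  cell(0,1) bc: ∅
  cell(1,2) ca: ∅
  cell(2,3) ac: {A,S}
  cell(0,2) bca: ∅
  cell(1,3) cac: ∅
  cell(0,3) bcac: ∅

S ∉ T[0,3] ⇒ NO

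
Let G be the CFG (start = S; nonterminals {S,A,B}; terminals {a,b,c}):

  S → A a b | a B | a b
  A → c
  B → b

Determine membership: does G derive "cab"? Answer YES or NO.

CNF form of G:
  S -> A X2 | T0 B | T0 T1
  A -> c
  B -> b
  T0 -> a
  T1 -> b
  X2 -> T0 T1

CYK table (by increasing span):
  T[0,0] 'c' = {A}
  T[1,1] 'a' = {T0}  orig:{}
  T[2,2] 'b' = {B,T1}  orig:{B}
  T[0,1] 'ca' = ∅
  T[1,2] 'ab' = {S,X2}  orig:{S}
  T[0,2] 'cab' = {S}

S ∈ T[0,2] ⇒ YES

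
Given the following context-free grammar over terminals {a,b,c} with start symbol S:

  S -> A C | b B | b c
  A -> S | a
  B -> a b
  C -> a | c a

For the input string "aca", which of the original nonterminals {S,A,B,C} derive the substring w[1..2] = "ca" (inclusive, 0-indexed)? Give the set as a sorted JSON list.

Convert to CNF:
  S -> A C | T0 B | T0 T1
  A -> A C | T0 B | T0 T1 | a
  B -> T2 T0
  C -> T1 T2 | a
  T0 -> b
  T1 -> c
  T2 -> a

CYK table (by increasing span) — only the sub-triangle for w[1..2]:
  [1..1]={T1}  "c"  orig:{}
  [2..2]={A,C,T2}  "a"  orig:{A,C}
  [1..2]={C}  "ca"

Original NTs in T[1,2] deriving "ca": ["C"]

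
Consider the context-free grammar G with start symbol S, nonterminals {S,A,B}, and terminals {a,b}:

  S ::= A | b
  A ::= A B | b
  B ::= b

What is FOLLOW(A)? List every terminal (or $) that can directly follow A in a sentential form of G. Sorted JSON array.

FIRST iteration:
[1]
  A via A→b: +{b}
  B via B→b: +{b}
  S via S→A: +{b}
  FIRST(S)={b}  FIRST(A)={b}  FIRST(B)={b}
[2] done
  FIRST(S)={b}  FIRST(A)={b}  FIRST(B)={b}

Compute FOLLOW by fixpoint:
seed FOLLOW(S) with $
iter 1:
  A→A B: FOLLOW(A) ⊇ FIRST(B) = {b}; new: +{b}
  A→A B: FOLLOW(B) ⊇ FOLLOW(A) ⊇ {b}; new: +{b}
  S→A: FOLLOW(A) ⊇ FOLLOW(S) ⊇ {$}; new: +{$}
  S: {$}  A: {$,b}  B: {b}
iter 2:
  A→A B: FOLLOW(B) ⊇ FOLLOW(A) ⊇ {$,b}; new: +{$}
  S: {$}  A: {$,b}  B: {$,b}
iter 3: (stable)
  S: {$}  A: {$,b}  B: {$,b}

FOLLOW(A) = ["$", "b"]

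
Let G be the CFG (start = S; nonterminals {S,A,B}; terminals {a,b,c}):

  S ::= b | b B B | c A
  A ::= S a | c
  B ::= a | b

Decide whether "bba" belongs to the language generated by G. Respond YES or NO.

Convert to CNF:
  S -> T1 X3 | T2 A | b
  A -> S T0 | c
  B -> a | b
  T0 -> a
  T1 -> b
  T2 -> c
  X3 -> B B

Fill CYK table bottom-up:
  [0..0]={B,S,T1}  "b"  orig:{B,S}
  [1..1]={B,S,T1}  "b"  orig:{B,S}
  [2..2]={B,T0}  "a"  orig:{B}
  [0..1]={X3}  "bb"  orig:{}
  [1..2]={A,X3}  "ba"  orig:{A}
  [0..2]={S}  "bba"

S ∈ T[0,2] ⇒ YES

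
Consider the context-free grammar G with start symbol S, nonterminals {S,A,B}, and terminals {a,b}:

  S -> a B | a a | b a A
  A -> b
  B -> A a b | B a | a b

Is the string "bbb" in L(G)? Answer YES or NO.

CNF form of G:
  S -> T0 B | T0 T0 | T1 X3
  A -> b
  B -> A X2 | B T0 | T0 T1
  T0 -> a
  T1 -> b
  X2 -> T0 T1
  X3 -> T0 A

CYK fill:
  [0..0]={A,T1}  "b"  orig:{A}
  [1..1]={A,T1}  "b"  orig:{A}
  [2..2]={A,T1}  "b"  orig:{A}
  [0..1]=∅  "bb"
  [1..2]=∅  "bb"
  [0..2]=∅  "bbb"

S ∉ T[0,2] ⇒ NO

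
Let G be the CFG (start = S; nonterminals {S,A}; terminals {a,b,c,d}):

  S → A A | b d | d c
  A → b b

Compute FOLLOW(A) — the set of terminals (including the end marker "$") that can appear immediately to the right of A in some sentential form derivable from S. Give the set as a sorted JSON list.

FIRST sets, iterate to fixpoint:
[1]
  A via A→b b: +{b}
  S via S→A A: +{b}
  S via S→d c: +{d}
  FIRST[S]={b,d}  FIRST[A]={b}
[2] (stable)
  FIRST[S]={b,d}  FIRST[A]={b}

FOLLOW iteration:
seed FOLLOW(S) with $
round 1:
  S→A A: FOLLOW(A) ⊇ FIRST(A) = {b}; new: +{b}
  S→A A: FOLLOW(A) ⊇ FOLLOW(S) ⊇ {$}; new: +{$}
  S: {$}  A: {$,b}
round 2: — fixpoint
  S: {$}  A: {$,b}

FOLLOW(A) = ["$", "b"]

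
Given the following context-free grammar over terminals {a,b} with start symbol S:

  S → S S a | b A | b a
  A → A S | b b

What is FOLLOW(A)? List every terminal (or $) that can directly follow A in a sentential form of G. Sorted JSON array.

FIRST sets, iterate to fixpoint:
iter 1:
  A via A→b b: +{b}
  S via S→b A: +{b}
  FIRST[S]={b}  FIRST[A]={b}
iter 2: done
  FIRST[S]={b}  FIRST[A]={b}

Compute FOLLOW by fixpoint:
initialize: $ ∈ FOLLOW(S)
round 1:
  A→A S: FOLLOW(A) ⊇ FIRST(S) = {b}; new: +{b}
  A→A S: FOLLOW(S) ⊇ FOLLOW(A) ⊇ {b}; new: +{b}
  S→S S a: FOLLOW(S) ⊇ FIRST(a) = {a}; new: +{a}
  S→b A: FOLLOW(A) ⊇ FOLLOW(S) ⊇ {$,a,b}; new: +{$,a}
  FOLLOW[S]={$,a,b}  FOLLOW[A]={$,a,b}
round 2: (no change)
  FOLLOW[S]={$,a,b}  FOLLOW[A]={$,a,b}

FOLLOW(A) = ["$", "a", "b"]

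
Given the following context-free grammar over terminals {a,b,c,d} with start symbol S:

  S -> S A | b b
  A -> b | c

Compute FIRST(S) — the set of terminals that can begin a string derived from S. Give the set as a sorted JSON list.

FIRST iteration:
[1]
  A via A→b: +{b}
  A via A→c: +{c}
  S via S→b b: +{b}
  FIRST(S)={b}  FIRST(A)={b,c}
[2] done
  FIRST(S)={b}  FIRST(A)={b,c}

FIRST(S) = ["b"]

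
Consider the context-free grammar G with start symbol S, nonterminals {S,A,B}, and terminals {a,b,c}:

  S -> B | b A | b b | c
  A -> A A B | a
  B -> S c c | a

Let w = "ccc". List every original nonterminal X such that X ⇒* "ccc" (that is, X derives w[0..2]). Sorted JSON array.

CNF form of G:
  S -> S X4 | T1 A | T1 T1 | a | c
  A -> A X2 | a
  B -> S X3 | a
  T0 -> c
  T1 -> b
  X2 -> A B
  X3 -> T0 T0
  X4 -> T0 T0

Fill CYK table bottom-up (cells [i..j] with 0 ≤ i ≤ j ≤ 2 only):
  T[0,0] 'c' = {S,T0}  orig:{S}
  T[1,1] 'c' = {S,T0}  orig:{S}
  T[2,2] 'c' = {S,T0}  orig:{S}
  T[0,1] 'cc' = {X3,X4}  orig:{}
  T[1,2] 'cc' = {X3,X4}  orig:{}
  T[0,2] 'ccc' = {B,S}

Original NTs in T[0,2] deriving "ccc": ["B", "S"]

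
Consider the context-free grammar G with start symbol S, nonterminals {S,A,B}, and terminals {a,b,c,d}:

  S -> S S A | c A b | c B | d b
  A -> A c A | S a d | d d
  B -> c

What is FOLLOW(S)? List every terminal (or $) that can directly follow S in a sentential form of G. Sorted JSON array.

FIRST sets, iterate to fixpoint:
iter 1:
  A via A→d d: +{d}
  B via B→c: +{c}
  S via S→c A b: +{c}
  S via S→d b: +{d}
  FIRST[S]={c,d}  FIRST[A]={d}  FIRST[B]={c}
iter 2:
  A via A→S a d: +{c}
  FIRST[S]={c,d}  FIRST[A]={c,d}  FIRST[B]={c}
iter 3: (stable)
  FIRST[S]={c,d}  FIRST[A]={c,d}  FIRST[B]={c}

FOLLOW iteration:
initialize: $ ∈ FOLLOW(S)
[1]
  A→A c A: FOLLOW(A) ⊇ FIRST(c) = {c}; new: +{c}
  A→S a d: FOLLOW(S) ⊇ FIRST(a) = {a}; new: +{a}
  S→S S A: FOLLOW(S) ⊇ FIRST(S) = {c,d}; new: +{c,d}
  S→S S A: FOLLOW(A) ⊇ FOLLOW(S) ⊇ {$,a,c,d}; new: +{$,a,d}
  S→c A b: FOLLOW(A) ⊇ FIRST(b) = {b}; new: +{b}
  S→c B: FOLLOW(B) ⊇ FOLLOW(S) ⊇ {$,a,c,d}; new: +{$,a,c,d}
  S: {$,a,c,d}  A: {$,a,b,c,d}  B: {$,a,c,d}
[2] — fixpoint
  S: {$,a,c,d}  A: {$,a,b,c,d}  B: {$,a,c,d}

FOLLOW(S) = ["$", "a", "c", "d"]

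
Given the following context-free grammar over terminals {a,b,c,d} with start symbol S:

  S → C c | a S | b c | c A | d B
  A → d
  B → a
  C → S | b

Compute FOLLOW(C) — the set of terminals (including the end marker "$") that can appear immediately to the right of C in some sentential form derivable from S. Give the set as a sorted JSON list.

FIRST sets, iterate to fixpoint:
pass 1:
  A via A→d: +{d}
  B via B→a: +{a}
  C via C→b: +{b}
  S via S→C c: +{b}
  S via S→a S: +{a}
  S via S→c A: +{c}
  S via S→d B: +{d}
  S: {a,b,c,d}  A: {d}  B: {a}  C: {b}
pass 2:
  C via C→S: +{a,c,d}
  S: {a,b,c,d}  A: {d}  B: {a}  C: {a,b,c,d}
pass 3: done
  S: {a,b,c,d}  A: {d}  B: {a}  C: {a,b,c,d}

FOLLOW sets:
FOLLOW(S) := {$}
pass 1:
  S→C c: FOLLOW(C) ⊇ FIRST(c) = {c}; new: +{c}
  S→c A: FOLLOW(A) ⊇ FOLLOW(S) ⊇ {$}; new: +{$}
  S→d B: FOLLOW(B) ⊇ FOLLOW(S) ⊇ {$}; new: +{$}
  FOLLOW[S]={$}  FOLLOW[A]={$}  FOLLOW[B]={$}  FOLLOW[C]={c}
pass 2:
  C→S: FOLLOW(S) ⊇ FOLLOW(C) ⊇ {c}; new: +{c}
  S→c A: FOLLOW(A) ⊇ FOLLOW(S) ⊇ {$,c}; new: +{c}
  S→d B: FOLLOW(B) ⊇ FOLLOW(S) ⊇ {$,c}; new: +{c}
  FOLLOW[S]={$,c}  FOLLOW[A]={$,c}  FOLLOW[B]={$,c}  FOLLOW[C]={c}
pass 3: — fixpoint
  FOLLOW[S]={$,c}  FOLLOW[A]={$,c}  FOLLOW[B]={$,c}  FOLLOW[C]={c}

FOLLOW(C) = ["c"]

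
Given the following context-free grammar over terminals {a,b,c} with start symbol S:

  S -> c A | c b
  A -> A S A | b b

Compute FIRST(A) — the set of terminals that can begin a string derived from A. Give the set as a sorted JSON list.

FIRST iteration:
iter 1:
  A via A→b b: +{b}
  S via S→c A: +{c}
  FIRST[S]={c}  FIRST[A]={b}
iter 2: (stable)
  FIRST[S]={c}  FIRST[A]={b}

FIRST(A) = ["b"]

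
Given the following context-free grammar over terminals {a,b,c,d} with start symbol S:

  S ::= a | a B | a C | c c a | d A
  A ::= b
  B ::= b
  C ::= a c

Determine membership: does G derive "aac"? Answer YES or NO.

CNF form of G:
  S -> T0 B | T0 C | T1 X3 | T2 A | a
  A -> b
  B -> b
  C -> T0 T1
  T0 -> a
  T1 -> c
  T2 -> d
  X3 -> T1 T0

CYK fill:
  T[0,0] 'a' = {S,T0}  orig:{S}
  T[1,1] 'a' = {S,T0}  orig:{S}
  T[2,2] 'c' = {T1}  orig:{}
  T[0,1] 'aa' = ∅
  T[1,2] 'ac' = {C}
  T[0,2] 'aac' = {S}

S ∈ T[0,2] ⇒ YES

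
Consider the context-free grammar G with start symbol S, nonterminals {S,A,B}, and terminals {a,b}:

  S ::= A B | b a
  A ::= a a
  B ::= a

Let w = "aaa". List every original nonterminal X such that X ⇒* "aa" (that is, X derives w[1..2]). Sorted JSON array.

Convert to CNF:
  S -> A B | T1 T0
  A -> T0 T0
  B -> a
  T0 -> a
  T1 -> b

CYK table (by increasing span), restricted to cells inside w[1..2]:
  T[1,1] 'a' = {B,T0}  orig:{B}
  T[2,2] 'a' = {B,T0}  orig:{B}
  T[1,2] 'aa' = {A}

Original NTs in T[1,2] deriving "aa": ["A"]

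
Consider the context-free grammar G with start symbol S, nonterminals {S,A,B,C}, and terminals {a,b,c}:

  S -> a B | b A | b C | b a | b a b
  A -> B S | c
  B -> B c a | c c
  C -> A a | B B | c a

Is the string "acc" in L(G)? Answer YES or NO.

CNF form of G:
  S -> T1 B | T2 A | T2 C | T2 T1 | T2 X4
  A -> B S | c
  B -> B X3 | T0 T0
  C -> A T1 | B B | T0 T1
  T0 -> c
  T1 -> a
  T2 -> b
  X3 -> T0 T1
  X4 -> T1 T2

Fill CYK table bottom-up:
  cell(0,0) a: {T1}  orig:{}
  cell(1,1) c: {A,T0}  orig:{A}
  cell(2,2) c: {A,T0}  orig:{A}
  cell(0,1) ac: ∅
  cell(1,2) cc: {B}
  cell(0,2) acc: {S}

S ∈ T[0,2] ⇒ YES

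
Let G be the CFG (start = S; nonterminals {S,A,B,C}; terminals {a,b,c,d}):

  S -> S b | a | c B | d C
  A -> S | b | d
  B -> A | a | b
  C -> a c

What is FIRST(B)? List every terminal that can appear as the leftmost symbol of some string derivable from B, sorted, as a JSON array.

Compute FIRST by fixpoint:
iter 1:
  A via A→b: +{b}
  A via A→d: +{d}
  B via B→A: +{b,d}
  B via B→a: +{a}
  C via C→a c: +{a}
  S via S→a: +{a}
  S via S→c B: +{c}
  S via S→d C: +{d}
  FIRST[S]={a,c,d}  FIRST[A]={b,d}  FIRST[B]={a,b,d}  FIRST[C]={a}
iter 2:
  A via A→S: +{a,c}
  B via B→A: +{c}
  FIRST[S]={a,c,d}  FIRST[A]={a,b,c,d}  FIRST[B]={a,b,c,d}  FIRST[C]={a}
iter 3: — fixpoint
  FIRST[S]={a,c,d}  FIRST[A]={a,b,c,d}  FIRST[B]={a,b,c,d}  FIRST[C]={a}

FIRST(B) = ["a", "b", "c", "d"]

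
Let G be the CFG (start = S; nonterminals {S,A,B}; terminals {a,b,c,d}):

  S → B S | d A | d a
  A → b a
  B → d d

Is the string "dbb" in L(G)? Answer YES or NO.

CNF form of G:
  S -> B S | T2 A | T2 T1
  A -> T0 T1
  B -> T2 T2
  T0 -> b
  T1 -> a
  T2 -> d

CYK fill:
  T[0,0] 'd' = {T2}  orig:{}
  T[1,1] 'b' = {T0}  orig:{}
  T[2,2] 'b' = {T0}  orig:{}
  T[0,1] 'db' = ∅
  T[1,2] 'bb' = ∅
  T[0,2] 'dbb' = ∅

S ∉ T[0,2] ⇒ NO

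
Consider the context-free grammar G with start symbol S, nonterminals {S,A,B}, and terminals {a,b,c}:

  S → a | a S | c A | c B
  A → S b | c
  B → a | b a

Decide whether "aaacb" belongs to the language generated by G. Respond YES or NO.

Convert to CNF:
  S -> T1 S | T2 A | T2 B | a
  A -> S T0 | c
  B -> T0 T1 | a
  T0 -> b
  T1 -> a
  T2 -> c

CYK fill:
  [0..0]={B,S,T1}  "a"  orig:{B,S}
  [1..1]={B,S,T1}  "a"  orig:{B,S}
  [2..2]={B,S,T1}  "a"  orig:{B,S}
  [3..3]={A,T2}  "c"  orig:{A}
  [4..4]={T0}  "b"  orig:{}
  [0..1]={S}  "aa"
  [1..2]={S}  "aa"
  [2..3]=∅  "ac"
  [3..4]=∅  "cb"
  [0..2]={S}  "aaa"
  [1..3]=∅  "aac"
  [2..4]=∅  "acb"
  [0..3]=∅  "aaac"
  [1..4]=∅  "aacb"
  [0..4]=∅  "aaacb"

S ∉ T[0,4] ⇒ NO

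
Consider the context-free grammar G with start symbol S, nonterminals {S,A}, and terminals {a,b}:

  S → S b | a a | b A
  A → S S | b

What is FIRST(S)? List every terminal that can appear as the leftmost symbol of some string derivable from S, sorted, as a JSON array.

FIRST sets, iterate to fixpoint:
round 1:
  A via A→b: +{b}
  S via S→a a: +{a}
  S via S→b A: +{b}
  FIRST[S]={a,b}  FIRST[A]={b}
round 2:
  A via A→S S: +{a}
  FIRST[S]={a,b}  FIRST[A]={a,b}
round 3: (stable)
  FIRST[S]={a,b}  FIRST[A]={a,b}

FIRST(S) = ["a", "b"]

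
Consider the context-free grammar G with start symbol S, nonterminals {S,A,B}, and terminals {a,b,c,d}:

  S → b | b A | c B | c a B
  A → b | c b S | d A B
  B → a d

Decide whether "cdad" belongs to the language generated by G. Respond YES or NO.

CNF form of G:
  S -> T0 B | T0 X6 | T1 A | b
  A -> T0 X4 | T2 X5 | b
  B -> T3 T2
  T0 -> c
  T1 -> b
  T2 -> d
  T3 -> a
  X4 -> T1 S
  X5 -> A B
  X6 -> T3 B

Fill CYK table bottom-up:
  [0..0]={T0}  "c"  orig:{}
  [1..1]={T2}  "d"  orig:{}
  [2..2]={T3}  "a"  orig:{}
  [3..3]={T2}  "d"  orig:{}
  [0..1]=∅  "cd"
  [1..2]=∅  "da"
  [2..3]={B}  "ad"
  [0..2]=∅  "cda"
  [1..3]=∅  "dad"
  [0..3]=∅  "cdad"

S ∉ T[0,3] ⇒ NO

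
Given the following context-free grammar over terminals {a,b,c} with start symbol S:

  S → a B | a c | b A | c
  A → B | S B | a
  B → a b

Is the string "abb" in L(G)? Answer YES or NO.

Convert to CNF:
  S -> T0 B | T0 T2 | T1 A | c
  A -> S B | T0 T1 | a
  B -> T0 T1
  T0 -> a
  T1 -> b
  T2 -> c

CYK table (by increasing span):
  T[0,0] 'a' = {A,T0}  orig:{A}
  T[1,1] 'b' = {T1}  orig:{}
  T[2,2] 'b' = {T1}  orig:{}
  T[0,1] 'ab' = {A,B}
  T[1,2] 'bb' = ∅
  T[0,2] 'abb' = ∅

S ∉ T[0,2] ⇒ NO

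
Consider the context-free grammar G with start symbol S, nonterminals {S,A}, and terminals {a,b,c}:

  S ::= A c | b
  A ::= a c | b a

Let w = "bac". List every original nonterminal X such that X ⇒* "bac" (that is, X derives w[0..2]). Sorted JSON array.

Convert to CNF:
  S -> A T1 | b
  A -> T0 T1 | T2 T0
  T0 -> a
  T1 -> c
  T2 -> b

Fill CYK table bottom-up (cells [i..j] with 0 ≤ i ≤ j ≤ 2 only):
  T[0,0] 'b' = {S,T2}  orig:{S}
  T[1,1] 'a' = {T0}  orig:{}
  T[2,2] 'c' = {T1}  orig:{}
  T[0,1] 'ba' = {A}
  T[1,2] 'ac' = {A}
  T[0,2] 'bac' = {S}

Original NTs in T[0,2] deriving "bac": ["S"]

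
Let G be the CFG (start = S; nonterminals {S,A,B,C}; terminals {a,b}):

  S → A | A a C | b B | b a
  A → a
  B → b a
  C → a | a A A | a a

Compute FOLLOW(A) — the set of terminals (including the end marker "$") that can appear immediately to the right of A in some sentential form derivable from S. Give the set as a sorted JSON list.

FIRST sets, iterate to fixpoint:
round 1:
  A via A→a: +{a}
  B via B→b a: +{b}
  C via C→a: +{a}
  S via S→A: +{a}
  S via S→b B: +{b}
  S: {a,b}  A: {a}  B: {b}  C: {a}
round 2: — fixpoint
  S: {a,b}  A: {a}  B: {b}  C: {a}

FOLLOW iteration:
seed FOLLOW(S) with $
round 1:
  C→a A A: FOLLOW(A) ⊇ FIRST(A) = {a}; new: +{a}
  S→A: FOLLOW(A) ⊇ FOLLOW(S) ⊇ {$}; new: +{$}
  S→A a C: FOLLOW(C) ⊇ FOLLOW(S) ⊇ {$}; new: +{$}
  S→b B: FOLLOW(B) ⊇ FOLLOW(S) ⊇ {$}; new: +{$}
  S: {$}  A: {$,a}  B: {$}  C: {$}
round 2: (stable)
  S: {$}  A: {$,a}  B: {$}  C: {$}

FOLLOW(A) = ["$", "a"]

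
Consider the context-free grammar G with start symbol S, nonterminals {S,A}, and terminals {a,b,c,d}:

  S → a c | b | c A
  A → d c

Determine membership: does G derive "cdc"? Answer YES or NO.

Convert to CNF:
  S -> T1 A | T2 T1 | b
  A -> T0 T1
  T0 -> d
  T1 -> c
  T2 -> a

CYK fill:
  T[0,0] 'c' = {T1}  orig:{}
  T[1,1] 'd' = {T0}  orig:{}
  T[2,2] 'c' = {T1}  orig:{}
  T[0,1] 'cd' = ∅
  T[1,2] 'dc' = {A}
  T[0,2] 'cdc' = {S}

S ∈ T[0,2] ⇒ YES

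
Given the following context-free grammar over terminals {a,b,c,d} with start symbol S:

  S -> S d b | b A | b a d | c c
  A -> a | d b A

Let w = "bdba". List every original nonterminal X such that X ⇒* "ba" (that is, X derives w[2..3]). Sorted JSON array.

Convert to CNF:
  S -> S X5 | T1 A | T1 X6 | T3 T3
  A -> T0 X4 | a
  T0 -> d
  T1 -> b
  T2 -> a
  T3 -> c
  X4 -> T1 A
  X5 -> T0 T1
  X6 -> T2 T0

CYK table (by increasing span), restricted to cells inside w[2..3]:
  cell(2,2) b: {T1}  orig:{}
  cell(3,3) a: {A,T2}  orig:{A}
  cell(2,3) ba: {S,X4}  orig:{S}

Original NTs in T[2,3] deriving "ba": ["S"]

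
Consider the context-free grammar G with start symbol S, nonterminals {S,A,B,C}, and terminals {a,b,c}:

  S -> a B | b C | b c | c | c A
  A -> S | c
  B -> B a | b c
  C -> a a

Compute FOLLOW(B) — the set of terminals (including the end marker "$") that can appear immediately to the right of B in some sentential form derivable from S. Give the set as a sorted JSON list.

FIRST iteration:
round 1:
  A via A→c: +{c}
  B via B→b c: +{b}
  C via C→a a: +{a}
  S via S→a B: +{a}
  S via S→b C: +{b}
  S via S→c: +{c}
  S: {a,b,c}  A: {c}  B: {b}  C: {a}
round 2:
  A via A→S: +{a,b}
  S: {a,b,c}  A: {a,b,c}  B: {b}  C: {a}
round 3: (no change)
  S: {a,b,c}  A: {a,b,c}  B: {b}  C: {a}

FOLLOW sets:
seed FOLLOW(S) with $
[1]
  B→B a: FOLLOW(B) ⊇ FIRST(a) = {a}; new: +{a}
  S→a B: FOLLOW(B) ⊇ FOLLOW(S) ⊇ {$}; new: +{$}
  S→b C: FOLLOW(C) ⊇ FOLLOW(S) ⊇ {$}; new: +{$}
  S→c A: FOLLOW(A) ⊇ FOLLOW(S) ⊇ {$}; new: +{$}
  FOLLOW(S)={$}  FOLLOW(A)={$}  FOLLOW(B)={$,a}  FOLLOW(C)={$}
[2] (stable)
  FOLLOW(S)={$}  FOLLOW(A)={$}  FOLLOW(B)={$,a}  FOLLOW(C)={$}

FOLLOW(B) = ["$", "a"]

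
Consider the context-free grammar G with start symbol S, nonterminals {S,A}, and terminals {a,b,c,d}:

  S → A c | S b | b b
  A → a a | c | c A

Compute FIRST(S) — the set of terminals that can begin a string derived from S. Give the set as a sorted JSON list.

Compute FIRST by fixpoint:
pass 1:
  A via A→a a: +{a}
  A via A→c: +{c}
  S via S→A c: +{a,c}
  S via S→b b: +{b}
  FIRST(S)={a,b,c}  FIRST(A)={a,c}
pass 2: (stable)
  FIRST(S)={a,b,c}  FIRST(A)={a,c}

FIRST(S) = ["a", "b", "c"]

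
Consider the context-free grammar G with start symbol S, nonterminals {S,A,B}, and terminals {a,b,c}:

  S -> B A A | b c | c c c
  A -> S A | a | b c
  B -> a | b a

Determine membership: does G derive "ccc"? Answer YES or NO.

Convert to CNF:
  S -> B X3 | T0 T1 | T1 X4
  A -> S A | T0 T1 | a
  B -> T0 T2 | a
  T0 -> b
  T1 -> c
  T2 -> a
  X3 -> A A
  X4 -> T1 T1

CYK fill:
  T[0,0] 'c' = {T1}  orig:{}
  T[1,1] 'c' = {T1}  orig:{}
  T[2,2] 'c' = {T1}  orig:{}
  T[0,1] 'cc' = {X4}  orig:{}
  T[1,2] 'cc' = {X4}  orig:{}
  T[0,2] 'ccc' = {S}

S ∈ T[0,2] ⇒ YES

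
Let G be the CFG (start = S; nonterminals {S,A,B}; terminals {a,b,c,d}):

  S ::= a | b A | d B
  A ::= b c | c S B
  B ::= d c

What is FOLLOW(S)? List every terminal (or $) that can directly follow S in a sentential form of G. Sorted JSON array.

FIRST iteration:
iter 1:
  A via A→b c: +{b}
  A via A→c S B: +{c}
  B via B→d c: +{d}
  S via S→a: +{a}
  S via S→b A: +{b}
  S via S→d B: +{d}
  FIRST(S)={a,b,d}  FIRST(A)={b,c}  FIRST(B)={d}
iter 2: — fixpoint
  FIRST(S)={a,b,d}  FIRST(A)={b,c}  FIRST(B)={d}

FOLLOW sets:
FOLLOW(S) := {$}
round 1:
  A→c S B: FOLLOW(S) ⊇ FIRST(B) = {d}; new: +{d}
  S→b A: FOLLOW(A) ⊇ FOLLOW(S) ⊇ {$,d}; new: +{$,d}
  S→d B: FOLLOW(B) ⊇ FOLLOW(S) ⊇ {$,d}; new: +{$,d}
  FOLLOW(S)={$,d}  FOLLOW(A)={$,d}  FOLLOW(B)={$,d}
round 2: (stable)
  FOLLOW(S)={$,d}  FOLLOW(A)={$,d}  FOLLOW(B)={$,d}

FOLLOW(S) = ["$", "d"]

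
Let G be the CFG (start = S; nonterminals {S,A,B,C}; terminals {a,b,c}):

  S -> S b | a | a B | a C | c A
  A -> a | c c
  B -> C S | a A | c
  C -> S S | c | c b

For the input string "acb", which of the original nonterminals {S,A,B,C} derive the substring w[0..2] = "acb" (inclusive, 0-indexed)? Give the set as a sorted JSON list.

Convert to CNF:
  S -> S T2 | T0 A | T1 B | T1 C | a
  A -> T0 T0 | a
  B -> C S | T1 A | c
  C -> S S | T0 T2 | c
  T0 -> c
  T1 -> a
  T2 -> b

CYK fill, restricted to cells inside w[0..2]:
  cell(0,0) a: {A,S,T1}  orig:{A,S}
  cell(1,1) c: {B,C,T0}  orig:{B,C}
  cell(2,2) b: {T2}  orig:{}
  cell(0,1) ac: {S}
  cell(1,2) cb: {C}
  cell(0,2) acb: {S}

Original NTs in T[0,2] deriving "acb": ["S"]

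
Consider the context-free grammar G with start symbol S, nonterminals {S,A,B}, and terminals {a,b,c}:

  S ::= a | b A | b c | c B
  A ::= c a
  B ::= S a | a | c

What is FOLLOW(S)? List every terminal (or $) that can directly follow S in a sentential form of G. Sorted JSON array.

FIRST iteration:
pass 1:
  A via A→c a: +{c}
  B via B→a: +{a}
  B via B→c: +{c}
  S via S→a: +{a}
  S via S→b A: +{b}
  S via S→c B: +{c}
  FIRST(S)={a,b,c}  FIRST(A)={c}  FIRST(B)={a,c}
pass 2:
  B via B→S a: +{b}
  FIRST(S)={a,b,c}  FIRST(A)={c}  FIRST(B)={a,b,c}
pass 3: — fixpoint
  FIRST(S)={a,b,c}  FIRST(A)={c}  FIRST(B)={a,b,c}

FOLLOW sets:
FOLLOW(S) := {$}
round 1:
  B→S a: FOLLOW(S) ⊇ FIRST(a) = {a}; new: +{a}
  S→b A: FOLLOW(A) ⊇ FOLLOW(S) ⊇ {$,a}; new: +{$,a}
  S→c B: FOLLOW(B) ⊇ FOLLOW(S) ⊇ {$,a}; new: +{$,a}
  S: {$,a}  A: {$,a}  B: {$,a}
round 2: — fixpoint
  S: {$,a}  A: {$,a}  B: {$,a}

FOLLOW(S) = ["$", "a"]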